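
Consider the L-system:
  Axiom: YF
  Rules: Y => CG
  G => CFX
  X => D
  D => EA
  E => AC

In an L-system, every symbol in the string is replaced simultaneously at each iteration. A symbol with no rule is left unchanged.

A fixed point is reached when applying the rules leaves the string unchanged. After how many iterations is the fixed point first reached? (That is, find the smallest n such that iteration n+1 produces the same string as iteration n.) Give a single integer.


Step 0: YF
Step 1: CGF
Step 2: CCFXF
Step 3: CCFDF
Step 4: CCFEAF
Step 5: CCFACAF
Step 6: CCFACAF  (unchanged — fixed point at step 5)

Answer: 5


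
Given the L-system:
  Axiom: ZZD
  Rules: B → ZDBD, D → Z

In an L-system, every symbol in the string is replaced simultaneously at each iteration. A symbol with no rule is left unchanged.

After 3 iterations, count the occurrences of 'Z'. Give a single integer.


Step 0: ZZD  (2 'Z')
Step 1: ZZZ  (3 'Z')
Step 2: ZZZ  (3 'Z')
Step 3: ZZZ  (3 'Z')

Answer: 3


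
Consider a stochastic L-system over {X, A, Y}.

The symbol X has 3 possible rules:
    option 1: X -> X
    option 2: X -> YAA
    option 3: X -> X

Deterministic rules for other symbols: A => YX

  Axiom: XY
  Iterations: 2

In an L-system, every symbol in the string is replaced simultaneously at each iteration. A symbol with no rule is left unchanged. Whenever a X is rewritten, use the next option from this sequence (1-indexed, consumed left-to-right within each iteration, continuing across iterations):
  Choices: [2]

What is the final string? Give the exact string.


Step 0: XY
Step 1: YAAY  (used choices [2])
Step 2: YYXYXY  (used choices [])

Answer: YYXYXY


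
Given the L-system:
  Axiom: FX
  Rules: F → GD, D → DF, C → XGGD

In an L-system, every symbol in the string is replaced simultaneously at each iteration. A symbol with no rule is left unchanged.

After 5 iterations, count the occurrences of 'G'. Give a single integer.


Answer: 5

Derivation:
Step 0: FX  (0 'G')
Step 1: GDX  (1 'G')
Step 2: GDFX  (1 'G')
Step 3: GDFGDX  (2 'G')
Step 4: GDFGDGDFX  (3 'G')
Step 5: GDFGDGDFGDFGDX  (5 'G')


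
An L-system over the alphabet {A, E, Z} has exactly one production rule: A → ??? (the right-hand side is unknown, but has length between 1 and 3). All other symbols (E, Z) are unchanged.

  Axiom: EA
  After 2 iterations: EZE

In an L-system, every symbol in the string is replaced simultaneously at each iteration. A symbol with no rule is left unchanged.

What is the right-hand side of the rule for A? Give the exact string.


Answer: ZE

Derivation:
Trying A → ZE:
  Step 0: EA
  Step 1: EZE
  Step 2: EZE
Matches the given result.


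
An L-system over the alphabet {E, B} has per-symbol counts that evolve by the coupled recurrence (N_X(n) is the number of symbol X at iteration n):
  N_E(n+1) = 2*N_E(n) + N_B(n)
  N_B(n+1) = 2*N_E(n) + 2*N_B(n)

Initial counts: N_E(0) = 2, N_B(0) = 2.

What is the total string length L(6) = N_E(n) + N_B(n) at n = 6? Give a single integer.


Answer: 6528

Derivation:
Step 0: N_E=2, N_B=2, L=4
Step 1: N_E=6, N_B=8, L=14
Step 2: N_E=20, N_B=28, L=48
Step 3: N_E=68, N_B=96, L=164
Step 4: N_E=232, N_B=328, L=560
Step 5: N_E=792, N_B=1120, L=1912
Step 6: N_E=2704, N_B=3824, L=6528


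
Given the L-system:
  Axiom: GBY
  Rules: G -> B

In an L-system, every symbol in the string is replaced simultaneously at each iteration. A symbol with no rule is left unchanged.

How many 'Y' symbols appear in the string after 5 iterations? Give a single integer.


Answer: 1

Derivation:
Step 0: GBY  (1 'Y')
Step 1: BBY  (1 'Y')
Step 2: BBY  (1 'Y')
Step 3: BBY  (1 'Y')
Step 4: BBY  (1 'Y')
Step 5: BBY  (1 'Y')


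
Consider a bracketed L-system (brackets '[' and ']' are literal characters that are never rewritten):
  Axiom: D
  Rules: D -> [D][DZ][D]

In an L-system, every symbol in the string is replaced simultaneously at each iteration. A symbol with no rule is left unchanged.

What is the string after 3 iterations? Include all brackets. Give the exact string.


Step 0: D
Step 1: [D][DZ][D]
Step 2: [[D][DZ][D]][[D][DZ][D]Z][[D][DZ][D]]
Step 3: [[[D][DZ][D]][[D][DZ][D]Z][[D][DZ][D]]][[[D][DZ][D]][[D][DZ][D]Z][[D][DZ][D]]Z][[[D][DZ][D]][[D][DZ][D]Z][[D][DZ][D]]]

Answer: [[[D][DZ][D]][[D][DZ][D]Z][[D][DZ][D]]][[[D][DZ][D]][[D][DZ][D]Z][[D][DZ][D]]Z][[[D][DZ][D]][[D][DZ][D]Z][[D][DZ][D]]]


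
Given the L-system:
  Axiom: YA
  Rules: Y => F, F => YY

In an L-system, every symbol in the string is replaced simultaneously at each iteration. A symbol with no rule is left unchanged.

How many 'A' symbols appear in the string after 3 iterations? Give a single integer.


Step 0: YA  (1 'A')
Step 1: FA  (1 'A')
Step 2: YYA  (1 'A')
Step 3: FFA  (1 'A')

Answer: 1


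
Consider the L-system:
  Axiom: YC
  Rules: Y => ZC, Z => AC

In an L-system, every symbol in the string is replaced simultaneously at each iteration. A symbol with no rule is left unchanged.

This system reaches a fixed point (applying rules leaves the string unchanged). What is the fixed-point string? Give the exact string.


Answer: ACCC

Derivation:
Step 0: YC
Step 1: ZCC
Step 2: ACCC
Step 3: ACCC  (unchanged — fixed point at step 2)


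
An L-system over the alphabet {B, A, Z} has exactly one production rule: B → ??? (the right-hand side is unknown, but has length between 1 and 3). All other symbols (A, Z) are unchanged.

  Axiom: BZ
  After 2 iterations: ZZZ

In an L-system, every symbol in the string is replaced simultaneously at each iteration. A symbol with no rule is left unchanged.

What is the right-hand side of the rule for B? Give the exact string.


Trying B → ZZ:
  Step 0: BZ
  Step 1: ZZZ
  Step 2: ZZZ
Matches the given result.

Answer: ZZ


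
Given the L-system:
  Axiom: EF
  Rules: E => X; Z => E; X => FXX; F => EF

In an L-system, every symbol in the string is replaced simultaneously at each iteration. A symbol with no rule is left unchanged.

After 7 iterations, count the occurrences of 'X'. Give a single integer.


Step 0: EF  (0 'X')
Step 1: XEF  (1 'X')
Step 2: FXXXEF  (3 'X')
Step 3: EFFXXFXXFXXXEF  (7 'X')
Step 4: XEFEFFXXFXXEFFXXFXXEFFXXFXXFXXXEF  (16 'X')
Step 5: FXXXEFXEFEFFXXFXXEFFXXFXXXEFEFFXXFXXEFFXXFXXXEFEFFXXFXXEFFXXFXXEFFXXFXXFXXXEF  (37 'X')
Step 6: EFFXXFXXFXXXEFFXXXEFXEFEFFXXFXXEFFXXFXXXEFEFFXXFXXEFFXXFXXFXXXEFXEFEFFXXFXXEFFXXFXXXEFEFFXXFXXEFFXXFXXFXXXEFXEFEFFXXFXXEFFXXFXXXEFEFFXXFXXEFFXXFXXXEFEFFXXFXXEFFXXFXXEFFXXFXXFXXXEF  (86 'X')
Step 7: XEFEFFXXFXXEFFXXFXXEFFXXFXXFXXXEFEFFXXFXXFXXXEFFXXXEFXEFEFFXXFXXEFFXXFXXXEFEFFXXFXXEFFXXFXXFXXXEFXEFEFFXXFXXEFFXXFXXXEFEFFXXFXXEFFXXFXXEFFXXFXXFXXXEFFXXXEFXEFEFFXXFXXEFFXXFXXXEFEFFXXFXXEFFXXFXXFXXXEFXEFEFFXXFXXEFFXXFXXXEFEFFXXFXXEFFXXFXXEFFXXFXXFXXXEFFXXXEFXEFEFFXXFXXEFFXXFXXXEFEFFXXFXXEFFXXFXXFXXXEFXEFEFFXXFXXEFFXXFXXXEFEFFXXFXXEFFXXFXXFXXXEFXEFEFFXXFXXEFFXXFXXXEFEFFXXFXXEFFXXFXXXEFEFFXXFXXEFFXXFXXEFFXXFXXFXXXEF  (200 'X')

Answer: 200


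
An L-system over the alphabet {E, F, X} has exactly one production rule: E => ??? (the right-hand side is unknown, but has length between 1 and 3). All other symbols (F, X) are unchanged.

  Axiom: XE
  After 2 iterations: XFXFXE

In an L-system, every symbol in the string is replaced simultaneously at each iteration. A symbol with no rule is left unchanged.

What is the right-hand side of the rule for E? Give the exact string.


Trying E => FXE:
  Step 0: XE
  Step 1: XFXE
  Step 2: XFXFXE
Matches the given result.

Answer: FXE


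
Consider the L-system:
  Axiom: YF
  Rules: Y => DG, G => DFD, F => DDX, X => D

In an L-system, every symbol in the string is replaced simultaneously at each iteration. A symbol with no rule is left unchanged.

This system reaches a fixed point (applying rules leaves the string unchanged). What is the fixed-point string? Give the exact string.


Answer: DDDDDDDDD

Derivation:
Step 0: YF
Step 1: DGDDX
Step 2: DDFDDDD
Step 3: DDDDXDDDD
Step 4: DDDDDDDDD
Step 5: DDDDDDDDD  (unchanged — fixed point at step 4)


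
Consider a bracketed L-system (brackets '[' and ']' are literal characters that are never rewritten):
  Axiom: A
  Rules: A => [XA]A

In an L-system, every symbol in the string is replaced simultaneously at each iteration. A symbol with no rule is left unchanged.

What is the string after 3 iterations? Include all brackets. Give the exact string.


Step 0: A
Step 1: [XA]A
Step 2: [X[XA]A][XA]A
Step 3: [X[X[XA]A][XA]A][X[XA]A][XA]A

Answer: [X[X[XA]A][XA]A][X[XA]A][XA]A


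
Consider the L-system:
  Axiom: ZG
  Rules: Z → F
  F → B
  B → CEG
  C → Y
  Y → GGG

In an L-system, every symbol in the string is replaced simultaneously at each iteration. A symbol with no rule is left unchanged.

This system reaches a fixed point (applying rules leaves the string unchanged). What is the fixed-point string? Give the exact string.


Step 0: ZG
Step 1: FG
Step 2: BG
Step 3: CEGG
Step 4: YEGG
Step 5: GGGEGG
Step 6: GGGEGG  (unchanged — fixed point at step 5)

Answer: GGGEGG


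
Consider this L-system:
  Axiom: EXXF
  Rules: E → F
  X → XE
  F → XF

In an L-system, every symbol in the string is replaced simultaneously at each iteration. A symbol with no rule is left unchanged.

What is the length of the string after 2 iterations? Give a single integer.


Answer: 12

Derivation:
Step 0: length = 4
Step 1: length = 7
Step 2: length = 12


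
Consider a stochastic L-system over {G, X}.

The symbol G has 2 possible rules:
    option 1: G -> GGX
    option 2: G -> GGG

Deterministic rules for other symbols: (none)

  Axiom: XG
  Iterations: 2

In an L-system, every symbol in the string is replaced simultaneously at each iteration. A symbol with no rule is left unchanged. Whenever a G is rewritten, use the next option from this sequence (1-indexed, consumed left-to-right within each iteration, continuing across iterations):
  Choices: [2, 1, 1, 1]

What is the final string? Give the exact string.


Step 0: XG
Step 1: XGGG  (used choices [2])
Step 2: XGGXGGXGGX  (used choices [1, 1, 1])

Answer: XGGXGGXGGX


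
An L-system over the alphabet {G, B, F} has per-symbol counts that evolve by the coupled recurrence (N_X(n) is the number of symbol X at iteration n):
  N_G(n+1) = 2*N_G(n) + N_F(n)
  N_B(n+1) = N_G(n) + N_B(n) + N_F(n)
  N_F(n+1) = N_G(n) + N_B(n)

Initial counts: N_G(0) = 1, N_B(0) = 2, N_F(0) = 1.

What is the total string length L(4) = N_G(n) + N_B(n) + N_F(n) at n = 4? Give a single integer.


Answer: 190

Derivation:
Step 0: N_G=1, N_B=2, N_F=1, L=4
Step 1: N_G=3, N_B=4, N_F=3, L=10
Step 2: N_G=9, N_B=10, N_F=7, L=26
Step 3: N_G=25, N_B=26, N_F=19, L=70
Step 4: N_G=69, N_B=70, N_F=51, L=190


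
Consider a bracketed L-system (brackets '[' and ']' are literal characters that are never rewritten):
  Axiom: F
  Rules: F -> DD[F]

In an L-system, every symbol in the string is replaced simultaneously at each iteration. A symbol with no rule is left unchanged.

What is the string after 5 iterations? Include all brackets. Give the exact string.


Step 0: F
Step 1: DD[F]
Step 2: DD[DD[F]]
Step 3: DD[DD[DD[F]]]
Step 4: DD[DD[DD[DD[F]]]]
Step 5: DD[DD[DD[DD[DD[F]]]]]

Answer: DD[DD[DD[DD[DD[F]]]]]


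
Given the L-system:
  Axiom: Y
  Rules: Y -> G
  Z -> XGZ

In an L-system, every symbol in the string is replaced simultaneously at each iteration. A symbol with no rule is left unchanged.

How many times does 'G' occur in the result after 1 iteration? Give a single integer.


Step 0: Y  (0 'G')
Step 1: G  (1 'G')

Answer: 1


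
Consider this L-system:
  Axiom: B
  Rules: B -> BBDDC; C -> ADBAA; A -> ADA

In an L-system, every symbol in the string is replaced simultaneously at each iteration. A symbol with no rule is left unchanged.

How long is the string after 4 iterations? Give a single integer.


Answer: 143

Derivation:
Step 0: length = 1
Step 1: length = 5
Step 2: length = 17
Step 3: length = 51
Step 4: length = 143


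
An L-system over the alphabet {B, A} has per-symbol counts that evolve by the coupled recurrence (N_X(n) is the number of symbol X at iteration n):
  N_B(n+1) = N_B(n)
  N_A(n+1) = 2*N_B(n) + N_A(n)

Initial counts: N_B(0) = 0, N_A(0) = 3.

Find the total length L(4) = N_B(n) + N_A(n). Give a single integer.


Step 0: N_B=0, N_A=3, L=3
Step 1: N_B=0, N_A=3, L=3
Step 2: N_B=0, N_A=3, L=3
Step 3: N_B=0, N_A=3, L=3
Step 4: N_B=0, N_A=3, L=3

Answer: 3


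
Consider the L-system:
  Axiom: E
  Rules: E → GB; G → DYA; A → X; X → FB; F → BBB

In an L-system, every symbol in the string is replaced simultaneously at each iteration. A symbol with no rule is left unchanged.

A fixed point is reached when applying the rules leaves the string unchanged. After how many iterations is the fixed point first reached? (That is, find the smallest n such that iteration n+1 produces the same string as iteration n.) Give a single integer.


Answer: 5

Derivation:
Step 0: E
Step 1: GB
Step 2: DYAB
Step 3: DYXB
Step 4: DYFBB
Step 5: DYBBBBB
Step 6: DYBBBBB  (unchanged — fixed point at step 5)


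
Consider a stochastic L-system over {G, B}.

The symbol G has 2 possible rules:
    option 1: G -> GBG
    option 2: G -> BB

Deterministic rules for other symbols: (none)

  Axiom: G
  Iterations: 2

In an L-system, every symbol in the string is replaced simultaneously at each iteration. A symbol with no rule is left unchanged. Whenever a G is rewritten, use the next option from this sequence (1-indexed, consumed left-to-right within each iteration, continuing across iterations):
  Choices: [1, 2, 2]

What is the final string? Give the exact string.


Step 0: G
Step 1: GBG  (used choices [1])
Step 2: BBBBB  (used choices [2, 2])

Answer: BBBBB


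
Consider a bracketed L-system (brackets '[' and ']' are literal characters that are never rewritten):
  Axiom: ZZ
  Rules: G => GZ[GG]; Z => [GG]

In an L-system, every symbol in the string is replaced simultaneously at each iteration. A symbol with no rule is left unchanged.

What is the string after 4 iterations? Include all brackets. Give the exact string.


Step 0: ZZ
Step 1: [GG][GG]
Step 2: [GZ[GG]GZ[GG]][GZ[GG]GZ[GG]]
Step 3: [GZ[GG][GG][GZ[GG]GZ[GG]]GZ[GG][GG][GZ[GG]GZ[GG]]][GZ[GG][GG][GZ[GG]GZ[GG]]GZ[GG][GG][GZ[GG]GZ[GG]]]
Step 4: [GZ[GG][GG][GZ[GG]GZ[GG]][GZ[GG]GZ[GG]][GZ[GG][GG][GZ[GG]GZ[GG]]GZ[GG][GG][GZ[GG]GZ[GG]]]GZ[GG][GG][GZ[GG]GZ[GG]][GZ[GG]GZ[GG]][GZ[GG][GG][GZ[GG]GZ[GG]]GZ[GG][GG][GZ[GG]GZ[GG]]]][GZ[GG][GG][GZ[GG]GZ[GG]][GZ[GG]GZ[GG]][GZ[GG][GG][GZ[GG]GZ[GG]]GZ[GG][GG][GZ[GG]GZ[GG]]]GZ[GG][GG][GZ[GG]GZ[GG]][GZ[GG]GZ[GG]][GZ[GG][GG][GZ[GG]GZ[GG]]GZ[GG][GG][GZ[GG]GZ[GG]]]]

Answer: [GZ[GG][GG][GZ[GG]GZ[GG]][GZ[GG]GZ[GG]][GZ[GG][GG][GZ[GG]GZ[GG]]GZ[GG][GG][GZ[GG]GZ[GG]]]GZ[GG][GG][GZ[GG]GZ[GG]][GZ[GG]GZ[GG]][GZ[GG][GG][GZ[GG]GZ[GG]]GZ[GG][GG][GZ[GG]GZ[GG]]]][GZ[GG][GG][GZ[GG]GZ[GG]][GZ[GG]GZ[GG]][GZ[GG][GG][GZ[GG]GZ[GG]]GZ[GG][GG][GZ[GG]GZ[GG]]]GZ[GG][GG][GZ[GG]GZ[GG]][GZ[GG]GZ[GG]][GZ[GG][GG][GZ[GG]GZ[GG]]GZ[GG][GG][GZ[GG]GZ[GG]]]]


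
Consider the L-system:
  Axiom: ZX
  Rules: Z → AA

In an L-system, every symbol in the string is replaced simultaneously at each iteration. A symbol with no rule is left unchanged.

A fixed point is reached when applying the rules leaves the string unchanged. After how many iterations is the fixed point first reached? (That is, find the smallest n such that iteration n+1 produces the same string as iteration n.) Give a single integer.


Step 0: ZX
Step 1: AAX
Step 2: AAX  (unchanged — fixed point at step 1)

Answer: 1


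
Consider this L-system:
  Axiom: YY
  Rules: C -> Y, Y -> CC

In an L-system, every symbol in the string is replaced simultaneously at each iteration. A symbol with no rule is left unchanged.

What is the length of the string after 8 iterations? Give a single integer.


Answer: 32

Derivation:
Step 0: length = 2
Step 1: length = 4
Step 2: length = 4
Step 3: length = 8
Step 4: length = 8
Step 5: length = 16
Step 6: length = 16
Step 7: length = 32
Step 8: length = 32


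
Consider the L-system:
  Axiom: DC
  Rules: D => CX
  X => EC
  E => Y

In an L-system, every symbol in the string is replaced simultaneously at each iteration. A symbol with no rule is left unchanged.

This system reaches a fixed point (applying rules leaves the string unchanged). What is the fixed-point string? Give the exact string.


Answer: CYCC

Derivation:
Step 0: DC
Step 1: CXC
Step 2: CECC
Step 3: CYCC
Step 4: CYCC  (unchanged — fixed point at step 3)


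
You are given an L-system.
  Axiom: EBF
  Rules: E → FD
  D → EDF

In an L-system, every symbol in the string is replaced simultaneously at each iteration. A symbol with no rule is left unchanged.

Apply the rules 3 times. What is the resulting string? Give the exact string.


Step 0: EBF
Step 1: FDBF
Step 2: FEDFBF
Step 3: FFDEDFFBF

Answer: FFDEDFFBF


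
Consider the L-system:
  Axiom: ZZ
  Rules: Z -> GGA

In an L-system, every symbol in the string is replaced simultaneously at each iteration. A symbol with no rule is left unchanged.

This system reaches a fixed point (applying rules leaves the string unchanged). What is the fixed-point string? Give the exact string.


Step 0: ZZ
Step 1: GGAGGA
Step 2: GGAGGA  (unchanged — fixed point at step 1)

Answer: GGAGGA


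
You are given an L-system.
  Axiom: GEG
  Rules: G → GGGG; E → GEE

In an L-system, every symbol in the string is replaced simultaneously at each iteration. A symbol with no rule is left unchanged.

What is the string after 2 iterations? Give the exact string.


Step 0: GEG
Step 1: GGGGGEEGGGG
Step 2: GGGGGGGGGGGGGGGGGGGGGEEGEEGGGGGGGGGGGGGGGG

Answer: GGGGGGGGGGGGGGGGGGGGGEEGEEGGGGGGGGGGGGGGGG


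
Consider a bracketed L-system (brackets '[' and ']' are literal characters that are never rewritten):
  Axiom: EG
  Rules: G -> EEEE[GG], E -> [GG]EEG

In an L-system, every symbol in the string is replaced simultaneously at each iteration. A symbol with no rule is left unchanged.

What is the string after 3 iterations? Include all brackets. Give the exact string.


Step 0: EG
Step 1: [GG]EEGEEEE[GG]
Step 2: [EEEE[GG]EEEE[GG]][GG]EEG[GG]EEGEEEE[GG][GG]EEG[GG]EEG[GG]EEG[GG]EEG[EEEE[GG]EEEE[GG]]
Step 3: [[GG]EEG[GG]EEG[GG]EEG[GG]EEG[EEEE[GG]EEEE[GG]][GG]EEG[GG]EEG[GG]EEG[GG]EEG[EEEE[GG]EEEE[GG]]][EEEE[GG]EEEE[GG]][GG]EEG[GG]EEGEEEE[GG][EEEE[GG]EEEE[GG]][GG]EEG[GG]EEGEEEE[GG][GG]EEG[GG]EEG[GG]EEG[GG]EEG[EEEE[GG]EEEE[GG]][EEEE[GG]EEEE[GG]][GG]EEG[GG]EEGEEEE[GG][EEEE[GG]EEEE[GG]][GG]EEG[GG]EEGEEEE[GG][EEEE[GG]EEEE[GG]][GG]EEG[GG]EEGEEEE[GG][EEEE[GG]EEEE[GG]][GG]EEG[GG]EEGEEEE[GG][[GG]EEG[GG]EEG[GG]EEG[GG]EEG[EEEE[GG]EEEE[GG]][GG]EEG[GG]EEG[GG]EEG[GG]EEG[EEEE[GG]EEEE[GG]]]

Answer: [[GG]EEG[GG]EEG[GG]EEG[GG]EEG[EEEE[GG]EEEE[GG]][GG]EEG[GG]EEG[GG]EEG[GG]EEG[EEEE[GG]EEEE[GG]]][EEEE[GG]EEEE[GG]][GG]EEG[GG]EEGEEEE[GG][EEEE[GG]EEEE[GG]][GG]EEG[GG]EEGEEEE[GG][GG]EEG[GG]EEG[GG]EEG[GG]EEG[EEEE[GG]EEEE[GG]][EEEE[GG]EEEE[GG]][GG]EEG[GG]EEGEEEE[GG][EEEE[GG]EEEE[GG]][GG]EEG[GG]EEGEEEE[GG][EEEE[GG]EEEE[GG]][GG]EEG[GG]EEGEEEE[GG][EEEE[GG]EEEE[GG]][GG]EEG[GG]EEGEEEE[GG][[GG]EEG[GG]EEG[GG]EEG[GG]EEG[EEEE[GG]EEEE[GG]][GG]EEG[GG]EEG[GG]EEG[GG]EEG[EEEE[GG]EEEE[GG]]]


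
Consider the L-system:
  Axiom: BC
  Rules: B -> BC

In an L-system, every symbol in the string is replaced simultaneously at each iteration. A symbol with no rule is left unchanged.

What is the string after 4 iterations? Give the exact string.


Step 0: BC
Step 1: BCC
Step 2: BCCC
Step 3: BCCCC
Step 4: BCCCCC

Answer: BCCCCC


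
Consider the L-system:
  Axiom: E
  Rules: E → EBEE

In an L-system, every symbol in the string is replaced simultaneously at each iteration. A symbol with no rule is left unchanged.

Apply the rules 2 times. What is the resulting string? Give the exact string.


Step 0: E
Step 1: EBEE
Step 2: EBEEBEBEEEBEE

Answer: EBEEBEBEEEBEE


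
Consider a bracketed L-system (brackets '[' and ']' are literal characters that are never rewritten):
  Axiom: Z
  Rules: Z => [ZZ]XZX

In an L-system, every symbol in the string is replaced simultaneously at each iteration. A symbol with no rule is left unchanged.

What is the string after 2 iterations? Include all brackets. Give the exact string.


Answer: [[ZZ]XZX[ZZ]XZX]X[ZZ]XZXX

Derivation:
Step 0: Z
Step 1: [ZZ]XZX
Step 2: [[ZZ]XZX[ZZ]XZX]X[ZZ]XZXX


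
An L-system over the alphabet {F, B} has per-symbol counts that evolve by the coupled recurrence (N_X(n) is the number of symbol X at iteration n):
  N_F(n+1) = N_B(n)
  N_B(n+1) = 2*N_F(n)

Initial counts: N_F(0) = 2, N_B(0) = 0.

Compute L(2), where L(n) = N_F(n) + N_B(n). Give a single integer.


Step 0: N_F=2, N_B=0, L=2
Step 1: N_F=0, N_B=4, L=4
Step 2: N_F=4, N_B=0, L=4

Answer: 4


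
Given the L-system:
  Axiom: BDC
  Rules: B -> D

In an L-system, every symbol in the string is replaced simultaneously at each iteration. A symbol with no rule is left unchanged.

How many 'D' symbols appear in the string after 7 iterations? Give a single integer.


Step 0: BDC  (1 'D')
Step 1: DDC  (2 'D')
Step 2: DDC  (2 'D')
Step 3: DDC  (2 'D')
Step 4: DDC  (2 'D')
Step 5: DDC  (2 'D')
Step 6: DDC  (2 'D')
Step 7: DDC  (2 'D')

Answer: 2


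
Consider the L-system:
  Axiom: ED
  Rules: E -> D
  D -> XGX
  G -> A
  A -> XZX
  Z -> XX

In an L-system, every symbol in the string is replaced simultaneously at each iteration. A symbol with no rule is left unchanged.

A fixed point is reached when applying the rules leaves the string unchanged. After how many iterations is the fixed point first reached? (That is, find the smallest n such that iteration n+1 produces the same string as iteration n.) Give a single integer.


Answer: 5

Derivation:
Step 0: ED
Step 1: DXGX
Step 2: XGXXAX
Step 3: XAXXXZXX
Step 4: XXZXXXXXXXX
Step 5: XXXXXXXXXXXX
Step 6: XXXXXXXXXXXX  (unchanged — fixed point at step 5)


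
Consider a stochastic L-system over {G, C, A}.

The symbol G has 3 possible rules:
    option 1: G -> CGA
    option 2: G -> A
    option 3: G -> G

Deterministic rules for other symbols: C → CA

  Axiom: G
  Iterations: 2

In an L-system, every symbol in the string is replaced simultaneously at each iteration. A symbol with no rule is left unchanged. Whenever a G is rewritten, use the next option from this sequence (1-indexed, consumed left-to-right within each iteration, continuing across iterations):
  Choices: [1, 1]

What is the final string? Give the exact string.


Step 0: G
Step 1: CGA  (used choices [1])
Step 2: CACGAA  (used choices [1])

Answer: CACGAA


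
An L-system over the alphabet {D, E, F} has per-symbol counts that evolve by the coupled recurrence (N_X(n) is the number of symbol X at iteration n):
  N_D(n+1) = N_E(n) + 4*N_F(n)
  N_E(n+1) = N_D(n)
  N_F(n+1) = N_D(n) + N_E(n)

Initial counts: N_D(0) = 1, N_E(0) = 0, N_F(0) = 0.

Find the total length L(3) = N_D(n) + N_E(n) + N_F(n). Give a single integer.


Step 0: N_D=1, N_E=0, N_F=0, L=1
Step 1: N_D=0, N_E=1, N_F=1, L=2
Step 2: N_D=5, N_E=0, N_F=1, L=6
Step 3: N_D=4, N_E=5, N_F=5, L=14

Answer: 14


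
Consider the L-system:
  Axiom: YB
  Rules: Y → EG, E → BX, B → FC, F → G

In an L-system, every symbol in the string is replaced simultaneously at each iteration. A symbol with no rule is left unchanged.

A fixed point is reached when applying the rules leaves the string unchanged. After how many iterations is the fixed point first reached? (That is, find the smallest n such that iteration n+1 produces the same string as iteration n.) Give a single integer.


Answer: 4

Derivation:
Step 0: YB
Step 1: EGFC
Step 2: BXGGC
Step 3: FCXGGC
Step 4: GCXGGC
Step 5: GCXGGC  (unchanged — fixed point at step 4)


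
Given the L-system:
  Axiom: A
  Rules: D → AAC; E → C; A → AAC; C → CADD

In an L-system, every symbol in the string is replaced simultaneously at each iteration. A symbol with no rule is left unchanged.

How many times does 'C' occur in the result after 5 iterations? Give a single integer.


Answer: 109

Derivation:
Step 0: A  (0 'C')
Step 1: AAC  (1 'C')
Step 2: AACAACCADD  (3 'C')
Step 3: AACAACCADDAACAACCADDCADDAACAACAAC  (10 'C')
Step 4: AACAACCADDAACAACCADDCADDAACAACAACAACAACCADDAACAACCADDCADDAACAACAACCADDAACAACAACAACAACCADDAACAACCADDAACAACCADD  (33 'C')
Step 5: AACAACCADDAACAACCADDCADDAACAACAACAACAACCADDAACAACCADDCADDAACAACAACCADDAACAACAACAACAACCADDAACAACCADDAACAACCADDAACAACCADDAACAACCADDCADDAACAACAACAACAACCADDAACAACCADDCADDAACAACAACCADDAACAACAACAACAACCADDAACAACCADDAACAACCADDCADDAACAACAACAACAACCADDAACAACCADDAACAACCADDAACAACCADDAACAACCADDCADDAACAACAACAACAACCADDAACAACCADDCADDAACAACAACAACAACCADDAACAACCADDCADDAACAACAAC  (109 'C')


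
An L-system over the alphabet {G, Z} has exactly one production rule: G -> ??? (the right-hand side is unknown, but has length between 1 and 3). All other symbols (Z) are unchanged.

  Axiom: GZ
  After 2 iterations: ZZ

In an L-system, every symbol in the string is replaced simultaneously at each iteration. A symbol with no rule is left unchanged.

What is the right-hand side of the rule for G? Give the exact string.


Trying G -> Z:
  Step 0: GZ
  Step 1: ZZ
  Step 2: ZZ
Matches the given result.

Answer: Z


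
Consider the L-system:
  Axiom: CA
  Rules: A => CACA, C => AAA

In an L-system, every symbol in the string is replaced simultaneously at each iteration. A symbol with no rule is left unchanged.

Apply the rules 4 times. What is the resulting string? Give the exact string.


Step 0: CA
Step 1: AAACACA
Step 2: CACACACACACAAAACACAAAACACA
Step 3: AAACACAAAACACAAAACACAAAACACAAAACACAAAACACACACACACACACAAAACACAAAACACACACACACACACAAAACACAAAACACA
Step 4: CACACACACACAAAACACAAAACACACACACACACACAAAACACAAAACACACACACACACACAAAACACAAAACACACACACACACACAAAACACAAAACACACACACACACACAAAACACAAAACACACACACACACACAAAACACAAAACACAAAACACAAAACACAAAACACAAAACACAAAACACAAAACACACACACACACACAAAACACAAAACACACACACACACACAAAACACAAAACACAAAACACAAAACACAAAACACAAAACACAAAACACAAAACACACACACACACACAAAACACAAAACACACACACACACACAAAACACAAAACACA

Answer: CACACACACACAAAACACAAAACACACACACACACACAAAACACAAAACACACACACACACACAAAACACAAAACACACACACACACACAAAACACAAAACACACACACACACACAAAACACAAAACACACACACACACACAAAACACAAAACACAAAACACAAAACACAAAACACAAAACACAAAACACAAAACACACACACACACACAAAACACAAAACACACACACACACACAAAACACAAAACACAAAACACAAAACACAAAACACAAAACACAAAACACAAAACACACACACACACACAAAACACAAAACACACACACACACACAAAACACAAAACACA


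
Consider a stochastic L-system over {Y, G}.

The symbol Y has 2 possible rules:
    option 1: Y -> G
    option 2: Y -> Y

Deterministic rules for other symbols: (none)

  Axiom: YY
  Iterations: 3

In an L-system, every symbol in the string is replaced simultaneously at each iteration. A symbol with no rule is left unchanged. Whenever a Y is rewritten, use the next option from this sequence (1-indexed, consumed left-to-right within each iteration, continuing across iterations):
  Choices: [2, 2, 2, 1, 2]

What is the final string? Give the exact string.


Answer: YG

Derivation:
Step 0: YY
Step 1: YY  (used choices [2, 2])
Step 2: YG  (used choices [2, 1])
Step 3: YG  (used choices [2])


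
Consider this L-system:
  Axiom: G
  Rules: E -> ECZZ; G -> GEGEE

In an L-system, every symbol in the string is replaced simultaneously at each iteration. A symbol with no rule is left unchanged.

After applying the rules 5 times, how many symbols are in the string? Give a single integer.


Answer: 359

Derivation:
Step 0: length = 1
Step 1: length = 5
Step 2: length = 22
Step 3: length = 65
Step 4: length = 160
Step 5: length = 359


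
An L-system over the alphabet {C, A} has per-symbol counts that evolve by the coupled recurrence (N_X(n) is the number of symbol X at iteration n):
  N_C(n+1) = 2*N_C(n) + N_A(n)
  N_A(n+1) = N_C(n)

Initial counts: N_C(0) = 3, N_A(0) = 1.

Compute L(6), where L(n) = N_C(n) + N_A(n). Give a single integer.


Answer: 816

Derivation:
Step 0: N_C=3, N_A=1, L=4
Step 1: N_C=7, N_A=3, L=10
Step 2: N_C=17, N_A=7, L=24
Step 3: N_C=41, N_A=17, L=58
Step 4: N_C=99, N_A=41, L=140
Step 5: N_C=239, N_A=99, L=338
Step 6: N_C=577, N_A=239, L=816


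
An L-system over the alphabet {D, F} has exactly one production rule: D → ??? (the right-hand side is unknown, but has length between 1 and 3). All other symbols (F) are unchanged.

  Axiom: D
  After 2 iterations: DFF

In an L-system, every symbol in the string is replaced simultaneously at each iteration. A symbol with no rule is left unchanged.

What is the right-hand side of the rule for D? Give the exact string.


Trying D → DF:
  Step 0: D
  Step 1: DF
  Step 2: DFF
Matches the given result.

Answer: DF


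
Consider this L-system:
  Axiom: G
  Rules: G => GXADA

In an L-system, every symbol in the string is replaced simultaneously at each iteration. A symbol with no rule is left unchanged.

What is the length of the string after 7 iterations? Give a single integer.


Answer: 29

Derivation:
Step 0: length = 1
Step 1: length = 5
Step 2: length = 9
Step 3: length = 13
Step 4: length = 17
Step 5: length = 21
Step 6: length = 25
Step 7: length = 29


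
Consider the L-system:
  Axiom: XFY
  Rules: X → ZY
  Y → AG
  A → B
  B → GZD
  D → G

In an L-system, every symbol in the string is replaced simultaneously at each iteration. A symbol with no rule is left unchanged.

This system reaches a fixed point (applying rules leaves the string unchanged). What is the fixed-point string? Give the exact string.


Step 0: XFY
Step 1: ZYFAG
Step 2: ZAGFBG
Step 3: ZBGFGZDG
Step 4: ZGZDGFGZGG
Step 5: ZGZGGFGZGG
Step 6: ZGZGGFGZGG  (unchanged — fixed point at step 5)

Answer: ZGZGGFGZGG


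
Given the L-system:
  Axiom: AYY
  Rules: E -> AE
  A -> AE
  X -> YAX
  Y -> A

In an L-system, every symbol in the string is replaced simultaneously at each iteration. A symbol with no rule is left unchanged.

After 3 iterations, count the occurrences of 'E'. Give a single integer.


Answer: 8

Derivation:
Step 0: AYY  (0 'E')
Step 1: AEAA  (1 'E')
Step 2: AEAEAEAE  (4 'E')
Step 3: AEAEAEAEAEAEAEAE  (8 'E')


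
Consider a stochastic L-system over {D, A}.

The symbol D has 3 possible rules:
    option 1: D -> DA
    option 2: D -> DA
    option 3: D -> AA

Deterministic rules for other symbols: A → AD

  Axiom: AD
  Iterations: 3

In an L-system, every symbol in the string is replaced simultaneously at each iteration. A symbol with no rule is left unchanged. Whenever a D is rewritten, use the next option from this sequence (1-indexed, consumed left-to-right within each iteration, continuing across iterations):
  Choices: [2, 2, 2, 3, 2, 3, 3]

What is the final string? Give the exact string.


Answer: ADAADAADAAADADAA

Derivation:
Step 0: AD
Step 1: ADDA  (used choices [2])
Step 2: ADDADAAD  (used choices [2, 2])
Step 3: ADAADAADAAADADAA  (used choices [3, 2, 3, 3])


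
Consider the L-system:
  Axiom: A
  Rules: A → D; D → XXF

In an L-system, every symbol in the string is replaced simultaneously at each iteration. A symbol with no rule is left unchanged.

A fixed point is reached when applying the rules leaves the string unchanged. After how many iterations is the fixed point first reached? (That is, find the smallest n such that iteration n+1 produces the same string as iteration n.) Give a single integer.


Answer: 2

Derivation:
Step 0: A
Step 1: D
Step 2: XXF
Step 3: XXF  (unchanged — fixed point at step 2)


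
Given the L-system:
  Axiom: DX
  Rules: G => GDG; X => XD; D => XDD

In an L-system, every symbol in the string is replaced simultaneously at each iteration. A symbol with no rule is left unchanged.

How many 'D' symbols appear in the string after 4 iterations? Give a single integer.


Step 0: DX  (1 'D')
Step 1: XDDXD  (3 'D')
Step 2: XDXDDXDDXDXDD  (8 'D')
Step 3: XDXDDXDXDDXDDXDXDDXDDXDXDDXDXDDXDD  (21 'D')
Step 4: XDXDDXDXDDXDDXDXDDXDXDDXDDXDXDDXDDXDXDDXDXDDXDDXDXDDXDDXDXDDXDXDDXDDXDXDDXDXDDXDDXDXDDXDD  (55 'D')

Answer: 55


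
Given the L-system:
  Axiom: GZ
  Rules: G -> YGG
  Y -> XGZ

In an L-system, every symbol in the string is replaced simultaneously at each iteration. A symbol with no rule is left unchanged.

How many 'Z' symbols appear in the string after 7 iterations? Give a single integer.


Step 0: length=2, 'Z' count=1
Step 1: length=4, 'Z' count=1
Step 2: length=10, 'Z' count=2
Step 3: length=24, 'Z' count=4
Step 4: length=58, 'Z' count=9
Step 5: length=140, 'Z' count=21
Step 6: length=338, 'Z' count=50
Step 7: length=816, 'Z' count=120
Final string: XXXYGGZXGZYGGYGGXGZYGGYGGZXXGZYGGYGGZXYGGZXGZYGGYGGXGZYGGYGGXYGGZXGZYGGYGGXGZYGGYGGXXGZYGGYGGZXYGGZXGZYGGYGGXGZYGGYGGXYGGZXGZYGGYGGXGZYGGYGGZXXXGZYGGYGGZXYGGZXGZYGGYGGXGZYGGYGGXYGGZXGZYGGYGGXGZYGGYGGZXXYGGZXGZYGGYGGXGZYGGYGGZXXGZYGGYGGZXYGGZXGZYGGYGGXGZYGGYGGXYGGZXGZYGGYGGXGZYGGYGGXXGZYGGYGGZXYGGZXGZYGGYGGXGZYGGYGGXYGGZXGZYGGYGGXGZYGGYGGXXYGGZXGZYGGYGGXGZYGGYGGZXXGZYGGYGGZXYGGZXGZYGGYGGXGZYGGYGGXYGGZXGZYGGYGGXGZYGGYGGXXGZYGGYGGZXYGGZXGZYGGYGGXGZYGGYGGXYGGZXGZYGGYGGXGZYGGYGGXXXGZYGGYGGZXYGGZXGZYGGYGGXGZYGGYGGXYGGZXGZYGGYGGXGZYGGYGGZXXYGGZXGZYGGYGGXGZYGGYGGZXXGZYGGYGGZXYGGZXGZYGGYGGXGZYGGYGGXYGGZXGZYGGYGGXGZYGGYGGXXGZYGGYGGZXYGGZXGZYGGYGGXGZYGGYGGXYGGZXGZYGGYGGXGZYGGYGGXXYGGZXGZYGGYGGXGZYGGYGGZXXGZYGGYGGZXYGGZXGZYGGYGGXGZYGGYGGXYGGZXGZYGGYGGXGZYGGYGGXXGZYGGYGGZXYGGZXGZYGGYGGXGZYGGYGGXYGGZXGZYGGYGGXGZYGGYGGZ

Answer: 120


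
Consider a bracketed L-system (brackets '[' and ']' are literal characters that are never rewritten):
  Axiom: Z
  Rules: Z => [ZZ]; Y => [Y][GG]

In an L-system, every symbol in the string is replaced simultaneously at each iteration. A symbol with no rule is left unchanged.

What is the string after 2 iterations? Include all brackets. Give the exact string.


Answer: [[ZZ][ZZ]]

Derivation:
Step 0: Z
Step 1: [ZZ]
Step 2: [[ZZ][ZZ]]


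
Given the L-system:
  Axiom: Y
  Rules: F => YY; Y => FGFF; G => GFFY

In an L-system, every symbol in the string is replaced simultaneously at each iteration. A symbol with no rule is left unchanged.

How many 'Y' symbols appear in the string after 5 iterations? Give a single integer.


Step 0: Y  (1 'Y')
Step 1: FGFF  (0 'Y')
Step 2: YYGFFYYYYY  (7 'Y')
Step 3: FGFFFGFFGFFYYYYYFGFFFGFFFGFFFGFFFGFF  (5 'Y')
Step 4: YYGFFYYYYYYYGFFYYYYYGFFYYYYYFGFFFGFFFGFFFGFFFGFFYYGFFYYYYYYYGFFYYYYYYYGFFYYYYYYYGFFYYYYYYYGFFYYYYY  (54 'Y')
Step 5: FGFFFGFFGFFYYYYYFGFFFGFFFGFFFGFFFGFFFGFFFGFFGFFYYYYYFGFFFGFFFGFFFGFFFGFFGFFYYYYYFGFFFGFFFGFFFGFFFGFFYYGFFYYYYYYYGFFYYYYYYYGFFYYYYYYYGFFYYYYYYYGFFYYYYYFGFFFGFFGFFYYYYYFGFFFGFFFGFFFGFFFGFFFGFFFGFFGFFYYYYYFGFFFGFFFGFFFGFFFGFFFGFFFGFFGFFYYYYYFGFFFGFFFGFFFGFFFGFFFGFFFGFFGFFYYYYYFGFFFGFFFGFFFGFFFGFFFGFFFGFFGFFYYYYYFGFFFGFFFGFFFGFFFGFF  (75 'Y')

Answer: 75


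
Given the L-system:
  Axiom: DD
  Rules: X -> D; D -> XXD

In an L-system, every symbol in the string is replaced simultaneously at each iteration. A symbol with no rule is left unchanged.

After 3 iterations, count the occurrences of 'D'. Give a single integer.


Step 0: DD  (2 'D')
Step 1: XXDXXD  (2 'D')
Step 2: DDXXDDDXXD  (6 'D')
Step 3: XXDXXDDDXXDXXDXXDDDXXD  (10 'D')

Answer: 10


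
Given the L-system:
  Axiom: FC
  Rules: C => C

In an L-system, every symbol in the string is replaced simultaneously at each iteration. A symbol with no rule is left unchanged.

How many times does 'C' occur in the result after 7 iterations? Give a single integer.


Answer: 1

Derivation:
Step 0: FC  (1 'C')
Step 1: FC  (1 'C')
Step 2: FC  (1 'C')
Step 3: FC  (1 'C')
Step 4: FC  (1 'C')
Step 5: FC  (1 'C')
Step 6: FC  (1 'C')
Step 7: FC  (1 'C')


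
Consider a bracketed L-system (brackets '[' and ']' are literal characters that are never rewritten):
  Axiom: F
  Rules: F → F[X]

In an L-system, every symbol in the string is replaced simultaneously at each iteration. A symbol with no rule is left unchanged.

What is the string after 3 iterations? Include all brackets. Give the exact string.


Answer: F[X][X][X]

Derivation:
Step 0: F
Step 1: F[X]
Step 2: F[X][X]
Step 3: F[X][X][X]


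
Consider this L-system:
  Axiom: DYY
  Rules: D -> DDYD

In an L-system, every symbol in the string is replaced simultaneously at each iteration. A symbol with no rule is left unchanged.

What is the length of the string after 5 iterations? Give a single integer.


Answer: 366

Derivation:
Step 0: length = 3
Step 1: length = 6
Step 2: length = 15
Step 3: length = 42
Step 4: length = 123
Step 5: length = 366


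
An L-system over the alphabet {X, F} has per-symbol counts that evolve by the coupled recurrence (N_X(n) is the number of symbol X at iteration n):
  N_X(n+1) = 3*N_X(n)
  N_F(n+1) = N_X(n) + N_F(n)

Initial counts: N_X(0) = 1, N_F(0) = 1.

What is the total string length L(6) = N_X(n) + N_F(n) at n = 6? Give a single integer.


Step 0: N_X=1, N_F=1, L=2
Step 1: N_X=3, N_F=2, L=5
Step 2: N_X=9, N_F=5, L=14
Step 3: N_X=27, N_F=14, L=41
Step 4: N_X=81, N_F=41, L=122
Step 5: N_X=243, N_F=122, L=365
Step 6: N_X=729, N_F=365, L=1094

Answer: 1094


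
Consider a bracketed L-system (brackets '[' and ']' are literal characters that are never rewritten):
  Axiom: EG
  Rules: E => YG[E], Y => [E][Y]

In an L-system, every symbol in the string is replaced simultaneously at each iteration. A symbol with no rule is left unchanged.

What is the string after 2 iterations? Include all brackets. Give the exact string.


Answer: [E][Y]G[YG[E]]G

Derivation:
Step 0: EG
Step 1: YG[E]G
Step 2: [E][Y]G[YG[E]]G


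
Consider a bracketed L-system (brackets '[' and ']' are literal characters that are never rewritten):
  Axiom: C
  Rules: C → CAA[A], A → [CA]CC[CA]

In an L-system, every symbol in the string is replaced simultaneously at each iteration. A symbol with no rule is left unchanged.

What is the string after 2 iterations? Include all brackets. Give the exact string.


Step 0: C
Step 1: CAA[A]
Step 2: CAA[A][CA]CC[CA][CA]CC[CA][[CA]CC[CA]]

Answer: CAA[A][CA]CC[CA][CA]CC[CA][[CA]CC[CA]]


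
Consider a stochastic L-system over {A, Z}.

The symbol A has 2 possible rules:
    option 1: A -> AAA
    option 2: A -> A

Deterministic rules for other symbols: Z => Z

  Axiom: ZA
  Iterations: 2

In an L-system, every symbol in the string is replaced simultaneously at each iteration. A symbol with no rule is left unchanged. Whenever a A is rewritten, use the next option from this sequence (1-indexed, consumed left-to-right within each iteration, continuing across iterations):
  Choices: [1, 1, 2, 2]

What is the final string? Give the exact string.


Answer: ZAAAAA

Derivation:
Step 0: ZA
Step 1: ZAAA  (used choices [1])
Step 2: ZAAAAA  (used choices [1, 2, 2])


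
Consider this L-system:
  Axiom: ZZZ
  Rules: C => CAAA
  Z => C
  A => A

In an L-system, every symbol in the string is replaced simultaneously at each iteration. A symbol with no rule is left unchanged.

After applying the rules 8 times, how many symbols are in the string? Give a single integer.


Step 0: length = 3
Step 1: length = 3
Step 2: length = 12
Step 3: length = 21
Step 4: length = 30
Step 5: length = 39
Step 6: length = 48
Step 7: length = 57
Step 8: length = 66

Answer: 66


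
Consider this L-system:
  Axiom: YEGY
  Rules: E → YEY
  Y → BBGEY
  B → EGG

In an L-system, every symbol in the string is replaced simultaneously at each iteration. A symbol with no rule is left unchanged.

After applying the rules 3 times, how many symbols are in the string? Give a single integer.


Step 0: length = 4
Step 1: length = 14
Step 2: length = 44
Step 3: length = 122

Answer: 122


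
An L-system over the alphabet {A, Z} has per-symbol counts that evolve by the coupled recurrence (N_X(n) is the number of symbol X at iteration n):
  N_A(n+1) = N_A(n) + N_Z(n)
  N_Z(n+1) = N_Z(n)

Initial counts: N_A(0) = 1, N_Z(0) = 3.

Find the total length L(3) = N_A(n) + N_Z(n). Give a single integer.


Answer: 13

Derivation:
Step 0: N_A=1, N_Z=3, L=4
Step 1: N_A=4, N_Z=3, L=7
Step 2: N_A=7, N_Z=3, L=10
Step 3: N_A=10, N_Z=3, L=13


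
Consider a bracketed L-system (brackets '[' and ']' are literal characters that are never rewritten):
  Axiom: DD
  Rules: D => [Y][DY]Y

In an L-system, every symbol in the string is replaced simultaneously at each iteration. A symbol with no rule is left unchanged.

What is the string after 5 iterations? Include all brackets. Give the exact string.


Step 0: DD
Step 1: [Y][DY]Y[Y][DY]Y
Step 2: [Y][[Y][DY]YY]Y[Y][[Y][DY]YY]Y
Step 3: [Y][[Y][[Y][DY]YY]YY]Y[Y][[Y][[Y][DY]YY]YY]Y
Step 4: [Y][[Y][[Y][[Y][DY]YY]YY]YY]Y[Y][[Y][[Y][[Y][DY]YY]YY]YY]Y
Step 5: [Y][[Y][[Y][[Y][[Y][DY]YY]YY]YY]YY]Y[Y][[Y][[Y][[Y][[Y][DY]YY]YY]YY]YY]Y

Answer: [Y][[Y][[Y][[Y][[Y][DY]YY]YY]YY]YY]Y[Y][[Y][[Y][[Y][[Y][DY]YY]YY]YY]YY]Y
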